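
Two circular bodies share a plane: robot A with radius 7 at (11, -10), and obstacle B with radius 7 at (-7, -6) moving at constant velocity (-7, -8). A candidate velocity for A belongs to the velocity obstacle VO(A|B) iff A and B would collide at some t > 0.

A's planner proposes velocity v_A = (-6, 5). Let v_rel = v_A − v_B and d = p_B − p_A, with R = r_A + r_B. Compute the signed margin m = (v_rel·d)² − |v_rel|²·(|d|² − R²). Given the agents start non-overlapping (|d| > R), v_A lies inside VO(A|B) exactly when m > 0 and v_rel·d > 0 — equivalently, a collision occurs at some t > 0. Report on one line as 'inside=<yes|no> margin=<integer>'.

d = (-18, 4),  |d|² = 340;  R = 7+7 = 14,  c = 340−14² = 144
v_rel = (1, 13),  |v_rel|² = 170;  v_rel·d = (1)·(-18) + (13)·(4) = 34
170·t² − 68·t + 144 = 0  ⇒  m = 34² − 170·144 = -23324
m = -23324 < 0,  v_rel·d = 34 > 0  ⇒  outside

inside=no margin=-23324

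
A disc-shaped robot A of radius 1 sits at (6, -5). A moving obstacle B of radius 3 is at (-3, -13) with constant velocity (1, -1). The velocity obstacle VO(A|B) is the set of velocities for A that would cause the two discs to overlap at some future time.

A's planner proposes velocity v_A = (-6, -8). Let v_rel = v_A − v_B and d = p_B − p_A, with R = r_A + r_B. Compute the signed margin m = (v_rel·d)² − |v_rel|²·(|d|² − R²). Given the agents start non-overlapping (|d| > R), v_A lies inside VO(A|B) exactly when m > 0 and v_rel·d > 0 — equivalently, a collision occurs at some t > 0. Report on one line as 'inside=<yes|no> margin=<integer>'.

d = (-9, -8),  |d|² = 145;  R = 1+3 = 4,  c = 145−4² = 129
v_rel = (-7, -7),  |v_rel|² = 98;  v_rel·d = (-7)·(-9) + (-7)·(-8) = 119
98·t² − 238·t + 129 = 0  ⇒  m = 119² − 98·129 = 1519
m = 1519 > 0,  v_rel·d = 119 > 0  ⇒  inside

inside=yes margin=1519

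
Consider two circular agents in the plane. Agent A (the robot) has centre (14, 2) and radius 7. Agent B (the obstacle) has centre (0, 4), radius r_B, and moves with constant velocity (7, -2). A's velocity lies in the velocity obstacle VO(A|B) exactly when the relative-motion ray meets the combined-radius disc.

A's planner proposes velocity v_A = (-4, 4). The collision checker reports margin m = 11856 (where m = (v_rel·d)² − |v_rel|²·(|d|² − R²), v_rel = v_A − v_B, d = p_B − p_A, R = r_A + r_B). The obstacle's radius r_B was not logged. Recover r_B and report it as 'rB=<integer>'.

m = 11856
d = (-14, 2);  v_rel = (-11, 6),  |v_rel|² = 157
v_rel×d = (-11)·(2) − (6)·(-14) = 62
since m = R²·157 − 62²:  R² = (3844 + 11856) / 157 = 100
R = √100 = 10  ⇒  r_B = 10 − 7 = 3

rB=3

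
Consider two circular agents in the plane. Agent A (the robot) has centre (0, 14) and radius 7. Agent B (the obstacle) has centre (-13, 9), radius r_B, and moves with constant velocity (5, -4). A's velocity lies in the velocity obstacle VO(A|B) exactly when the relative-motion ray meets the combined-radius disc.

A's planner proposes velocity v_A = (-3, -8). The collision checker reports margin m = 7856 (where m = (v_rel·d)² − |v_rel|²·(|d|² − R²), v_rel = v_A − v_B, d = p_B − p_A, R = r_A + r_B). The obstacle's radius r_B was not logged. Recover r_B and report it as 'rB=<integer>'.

m = 7856
d = (-13, -5);  v_rel = (-8, -4),  |v_rel|² = 80
v_rel×d = (-8)·(-5) − (-4)·(-13) = -12
since m = R²·80 − (-12)²:  R² = (144 + 7856) / 80 = 100
R = √100 = 10  ⇒  r_B = 10 − 7 = 3

rB=3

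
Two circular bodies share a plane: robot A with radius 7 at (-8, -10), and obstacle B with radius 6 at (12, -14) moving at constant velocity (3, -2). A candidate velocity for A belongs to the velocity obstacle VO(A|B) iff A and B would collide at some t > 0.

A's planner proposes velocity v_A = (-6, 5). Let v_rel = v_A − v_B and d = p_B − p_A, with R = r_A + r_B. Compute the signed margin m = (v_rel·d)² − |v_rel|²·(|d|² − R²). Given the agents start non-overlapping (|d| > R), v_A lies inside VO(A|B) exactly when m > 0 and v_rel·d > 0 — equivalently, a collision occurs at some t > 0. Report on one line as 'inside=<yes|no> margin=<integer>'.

d = (20, -4),  |d|² = 416;  R = 7+6 = 13,  c = 416−13² = 247
v_rel = (-9, 7),  |v_rel|² = 130;  v_rel·d = (-9)·(20) + (7)·(-4) = -208
130·t² + 416·t + 247 = 0  ⇒  m = (-208)² − 130·247 = 11154
m = 11154 > 0,  v_rel·d = -208 < 0  ⇒  outside

inside=no margin=11154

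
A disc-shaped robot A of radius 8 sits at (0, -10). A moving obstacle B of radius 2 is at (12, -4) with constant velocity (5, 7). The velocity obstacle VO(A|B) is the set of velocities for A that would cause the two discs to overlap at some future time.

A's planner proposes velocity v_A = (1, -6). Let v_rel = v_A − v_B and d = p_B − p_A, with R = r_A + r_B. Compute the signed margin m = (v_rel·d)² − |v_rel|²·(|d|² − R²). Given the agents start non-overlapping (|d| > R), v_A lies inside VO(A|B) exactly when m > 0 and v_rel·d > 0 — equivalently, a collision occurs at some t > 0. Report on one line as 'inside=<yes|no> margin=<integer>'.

d = (12, 6),  |d|² = 180;  R = 8+2 = 10,  c = 180−10² = 80
v_rel = (-4, -13),  |v_rel|² = 185;  v_rel·d = (-4)·(12) + (-13)·(6) = -126
185·t² + 252·t + 80 = 0  ⇒  m = (-126)² − 185·80 = 1076
m = 1076 > 0,  v_rel·d = -126 < 0  ⇒  outside

inside=no margin=1076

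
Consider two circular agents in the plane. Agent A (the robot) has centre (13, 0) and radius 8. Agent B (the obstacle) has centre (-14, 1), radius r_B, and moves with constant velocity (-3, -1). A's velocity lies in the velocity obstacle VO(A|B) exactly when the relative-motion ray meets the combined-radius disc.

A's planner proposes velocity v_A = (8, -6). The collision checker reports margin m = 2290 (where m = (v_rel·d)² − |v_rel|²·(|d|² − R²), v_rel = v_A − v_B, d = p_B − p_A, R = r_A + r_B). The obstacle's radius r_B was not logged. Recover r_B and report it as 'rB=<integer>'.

m = 2290
d = (-27, 1);  v_rel = (11, -5),  |v_rel|² = 146
v_rel×d = (11)·(1) − (-5)·(-27) = -124
since m = R²·146 − (-124)²:  R² = (15376 + 2290) / 146 = 121
R = √121 = 11  ⇒  r_B = 11 − 8 = 3

rB=3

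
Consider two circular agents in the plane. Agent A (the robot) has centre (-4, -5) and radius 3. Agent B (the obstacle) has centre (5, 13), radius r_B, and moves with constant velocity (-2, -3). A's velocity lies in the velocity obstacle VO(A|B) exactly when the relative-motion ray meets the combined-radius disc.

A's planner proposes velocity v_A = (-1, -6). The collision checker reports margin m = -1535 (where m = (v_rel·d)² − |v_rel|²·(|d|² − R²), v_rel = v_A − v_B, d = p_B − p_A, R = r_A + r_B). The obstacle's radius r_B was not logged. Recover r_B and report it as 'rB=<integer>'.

m = -1535
d = (9, 18);  v_rel = (1, -3),  |v_rel|² = 10
v_rel×d = (1)·(18) − (-3)·(9) = 45
since m = R²·10 − 45²:  R² = (2025 + -1535) / 10 = 49
R = √49 = 7  ⇒  r_B = 7 − 3 = 4

rB=4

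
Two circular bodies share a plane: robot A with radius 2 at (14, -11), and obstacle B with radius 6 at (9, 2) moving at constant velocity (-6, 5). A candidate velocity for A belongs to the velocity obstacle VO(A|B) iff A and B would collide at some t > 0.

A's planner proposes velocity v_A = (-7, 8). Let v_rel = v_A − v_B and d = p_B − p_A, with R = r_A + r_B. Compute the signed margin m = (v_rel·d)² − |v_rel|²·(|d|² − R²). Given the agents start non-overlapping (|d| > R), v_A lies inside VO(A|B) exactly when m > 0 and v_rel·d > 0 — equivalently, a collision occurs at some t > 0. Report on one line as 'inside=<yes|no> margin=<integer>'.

d = (-5, 13),  |d|² = 194;  R = 2+6 = 8,  c = 194−8² = 130
v_rel = (-1, 3),  |v_rel|² = 10;  v_rel·d = (-1)·(-5) + (3)·(13) = 44
10·t² − 88·t + 130 = 0  ⇒  m = 44² − 10·130 = 636
m = 636 > 0,  v_rel·d = 44 > 0  ⇒  inside

inside=yes margin=636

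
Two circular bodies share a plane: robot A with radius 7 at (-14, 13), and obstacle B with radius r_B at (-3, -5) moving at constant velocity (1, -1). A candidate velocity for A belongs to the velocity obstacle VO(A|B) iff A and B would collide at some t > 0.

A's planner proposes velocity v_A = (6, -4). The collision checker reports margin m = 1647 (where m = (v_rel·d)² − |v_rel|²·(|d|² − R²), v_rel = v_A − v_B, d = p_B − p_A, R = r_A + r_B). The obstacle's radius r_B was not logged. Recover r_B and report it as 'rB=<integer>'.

m = 1647
d = (11, -18);  v_rel = (5, -3),  |v_rel|² = 34
v_rel×d = (5)·(-18) − (-3)·(11) = -57
since m = R²·34 − (-57)²:  R² = (3249 + 1647) / 34 = 144
R = √144 = 12  ⇒  r_B = 12 − 7 = 5

rB=5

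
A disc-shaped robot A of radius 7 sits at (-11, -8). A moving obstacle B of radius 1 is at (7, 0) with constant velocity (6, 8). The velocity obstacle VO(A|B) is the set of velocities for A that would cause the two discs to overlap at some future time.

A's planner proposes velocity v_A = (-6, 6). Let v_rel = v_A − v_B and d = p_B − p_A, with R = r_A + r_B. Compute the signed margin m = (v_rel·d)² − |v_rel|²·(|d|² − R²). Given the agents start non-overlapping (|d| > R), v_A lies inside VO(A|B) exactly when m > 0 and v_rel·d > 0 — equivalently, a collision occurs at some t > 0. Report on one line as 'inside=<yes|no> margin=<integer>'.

d = (18, 8),  |d|² = 388;  R = 7+1 = 8,  c = 388−8² = 324
v_rel = (-12, -2),  |v_rel|² = 148;  v_rel·d = (-12)·(18) + (-2)·(8) = -232
148·t² + 464·t + 324 = 0  ⇒  m = (-232)² − 148·324 = 5872
m = 5872 > 0,  v_rel·d = -232 < 0  ⇒  outside

inside=no margin=5872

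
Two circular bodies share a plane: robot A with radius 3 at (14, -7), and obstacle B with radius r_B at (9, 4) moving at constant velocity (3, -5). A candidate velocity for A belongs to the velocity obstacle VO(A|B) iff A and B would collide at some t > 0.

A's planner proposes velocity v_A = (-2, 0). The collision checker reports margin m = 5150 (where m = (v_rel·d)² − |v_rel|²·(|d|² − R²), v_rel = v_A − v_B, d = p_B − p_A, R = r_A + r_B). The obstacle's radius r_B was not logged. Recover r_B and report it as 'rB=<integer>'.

m = 5150
d = (-5, 11);  v_rel = (-5, 5),  |v_rel|² = 50
v_rel×d = (-5)·(11) − (5)·(-5) = -30
since m = R²·50 − (-30)²:  R² = (900 + 5150) / 50 = 121
R = √121 = 11  ⇒  r_B = 11 − 3 = 8

rB=8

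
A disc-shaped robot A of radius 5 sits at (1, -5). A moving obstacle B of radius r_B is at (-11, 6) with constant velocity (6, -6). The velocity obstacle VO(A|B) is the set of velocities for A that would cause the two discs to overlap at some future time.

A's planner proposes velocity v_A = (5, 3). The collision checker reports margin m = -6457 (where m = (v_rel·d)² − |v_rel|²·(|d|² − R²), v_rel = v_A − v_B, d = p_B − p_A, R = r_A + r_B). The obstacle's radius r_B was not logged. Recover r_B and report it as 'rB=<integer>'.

m = -6457
d = (-12, 11);  v_rel = (-1, 9),  |v_rel|² = 82
v_rel×d = (-1)·(11) − (9)·(-12) = 97
since m = R²·82 − 97²:  R² = (9409 + -6457) / 82 = 36
R = √36 = 6  ⇒  r_B = 6 − 5 = 1

rB=1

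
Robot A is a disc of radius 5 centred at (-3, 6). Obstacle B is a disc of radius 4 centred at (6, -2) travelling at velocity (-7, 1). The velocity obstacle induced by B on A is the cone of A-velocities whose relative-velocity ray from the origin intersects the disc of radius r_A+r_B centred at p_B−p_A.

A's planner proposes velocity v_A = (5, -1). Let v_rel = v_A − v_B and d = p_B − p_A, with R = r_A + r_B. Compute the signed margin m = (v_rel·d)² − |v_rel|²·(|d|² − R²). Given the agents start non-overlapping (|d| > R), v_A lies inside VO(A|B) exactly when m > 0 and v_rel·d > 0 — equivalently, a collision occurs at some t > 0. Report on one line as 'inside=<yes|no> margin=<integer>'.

d = (9, -8),  |d|² = 145;  R = 5+4 = 9,  c = 145−9² = 64
v_rel = (12, -2),  |v_rel|² = 148;  v_rel·d = (12)·(9) + (-2)·(-8) = 124
148·t² − 248·t + 64 = 0  ⇒  m = 124² − 148·64 = 5904
m = 5904 > 0,  v_rel·d = 124 > 0  ⇒  inside

inside=yes margin=5904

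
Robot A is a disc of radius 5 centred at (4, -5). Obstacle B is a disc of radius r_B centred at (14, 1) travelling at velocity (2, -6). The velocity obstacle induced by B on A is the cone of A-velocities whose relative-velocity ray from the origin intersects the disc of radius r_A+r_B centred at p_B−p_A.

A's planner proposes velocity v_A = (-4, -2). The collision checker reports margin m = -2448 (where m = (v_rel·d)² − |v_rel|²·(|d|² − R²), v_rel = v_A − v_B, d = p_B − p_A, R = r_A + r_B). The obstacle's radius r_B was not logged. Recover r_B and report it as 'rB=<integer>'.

m = -2448
d = (10, 6);  v_rel = (-6, 4),  |v_rel|² = 52
v_rel×d = (-6)·(6) − (4)·(10) = -76
since m = R²·52 − (-76)²:  R² = (5776 + -2448) / 52 = 64
R = √64 = 8  ⇒  r_B = 8 − 5 = 3

rB=3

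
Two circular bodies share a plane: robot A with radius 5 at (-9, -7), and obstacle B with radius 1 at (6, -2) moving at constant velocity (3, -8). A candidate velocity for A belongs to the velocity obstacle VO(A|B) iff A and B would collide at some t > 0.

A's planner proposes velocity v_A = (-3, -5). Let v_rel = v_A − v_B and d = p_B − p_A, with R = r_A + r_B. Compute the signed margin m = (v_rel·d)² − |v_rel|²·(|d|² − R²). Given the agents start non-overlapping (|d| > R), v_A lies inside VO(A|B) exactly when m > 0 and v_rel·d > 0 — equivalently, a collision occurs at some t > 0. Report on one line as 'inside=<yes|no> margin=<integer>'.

d = (15, 5),  |d|² = 250;  R = 5+1 = 6,  c = 250−6² = 214
v_rel = (-6, 3),  |v_rel|² = 45;  v_rel·d = (-6)·(15) + (3)·(5) = -75
45·t² + 150·t + 214 = 0  ⇒  m = (-75)² − 45·214 = -4005
m = -4005 < 0,  v_rel·d = -75 < 0  ⇒  outside

inside=no margin=-4005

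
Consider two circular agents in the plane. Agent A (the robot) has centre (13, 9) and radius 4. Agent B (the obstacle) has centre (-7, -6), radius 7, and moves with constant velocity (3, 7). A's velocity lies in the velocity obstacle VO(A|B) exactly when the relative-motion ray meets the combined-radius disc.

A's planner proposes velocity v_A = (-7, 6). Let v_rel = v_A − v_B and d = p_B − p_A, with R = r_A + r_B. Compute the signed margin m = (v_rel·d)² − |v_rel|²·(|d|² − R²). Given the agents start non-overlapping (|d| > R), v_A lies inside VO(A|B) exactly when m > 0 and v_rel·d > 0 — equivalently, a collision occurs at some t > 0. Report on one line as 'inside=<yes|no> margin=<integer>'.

d = (-20, -15),  |d|² = 625;  R = 4+7 = 11,  c = 625−11² = 504
v_rel = (-10, -1),  |v_rel|² = 101;  v_rel·d = (-10)·(-20) + (-1)·(-15) = 215
101·t² − 430·t + 504 = 0  ⇒  m = 215² − 101·504 = -4679
m = -4679 < 0,  v_rel·d = 215 > 0  ⇒  outside

inside=no margin=-4679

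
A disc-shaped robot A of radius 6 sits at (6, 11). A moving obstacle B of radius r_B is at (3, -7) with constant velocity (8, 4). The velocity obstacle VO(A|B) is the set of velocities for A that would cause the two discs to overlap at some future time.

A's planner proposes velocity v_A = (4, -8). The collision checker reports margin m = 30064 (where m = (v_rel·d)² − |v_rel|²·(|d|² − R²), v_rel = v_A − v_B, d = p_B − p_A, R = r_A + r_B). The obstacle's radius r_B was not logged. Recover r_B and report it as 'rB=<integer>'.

m = 30064
d = (-3, -18);  v_rel = (-4, -12),  |v_rel|² = 160
v_rel×d = (-4)·(-18) − (-12)·(-3) = 36
since m = R²·160 − 36²:  R² = (1296 + 30064) / 160 = 196
R = √196 = 14  ⇒  r_B = 14 − 6 = 8

rB=8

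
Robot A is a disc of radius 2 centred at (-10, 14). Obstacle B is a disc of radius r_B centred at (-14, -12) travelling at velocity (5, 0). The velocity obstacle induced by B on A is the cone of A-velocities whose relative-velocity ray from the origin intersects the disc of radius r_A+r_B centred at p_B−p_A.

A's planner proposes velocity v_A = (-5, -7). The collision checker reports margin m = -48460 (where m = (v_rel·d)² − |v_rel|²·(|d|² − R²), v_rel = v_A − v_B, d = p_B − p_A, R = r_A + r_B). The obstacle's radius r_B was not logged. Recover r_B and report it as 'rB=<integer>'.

m = -48460
d = (-4, -26);  v_rel = (-10, -7),  |v_rel|² = 149
v_rel×d = (-10)·(-26) − (-7)·(-4) = 232
since m = R²·149 − 232²:  R² = (53824 + -48460) / 149 = 36
R = √36 = 6  ⇒  r_B = 6 − 2 = 4

rB=4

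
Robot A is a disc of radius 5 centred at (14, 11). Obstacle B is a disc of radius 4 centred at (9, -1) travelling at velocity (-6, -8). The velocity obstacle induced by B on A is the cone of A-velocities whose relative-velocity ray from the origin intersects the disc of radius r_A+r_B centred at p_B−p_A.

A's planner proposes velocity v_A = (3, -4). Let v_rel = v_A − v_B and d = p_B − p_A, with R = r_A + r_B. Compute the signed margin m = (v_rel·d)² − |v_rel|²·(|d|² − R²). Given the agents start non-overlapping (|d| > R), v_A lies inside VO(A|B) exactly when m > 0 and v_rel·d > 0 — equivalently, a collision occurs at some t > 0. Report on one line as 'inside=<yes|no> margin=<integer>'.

d = (-5, -12),  |d|² = 169;  R = 5+4 = 9,  c = 169−9² = 88
v_rel = (9, 4),  |v_rel|² = 97;  v_rel·d = (9)·(-5) + (4)·(-12) = -93
97·t² + 186·t + 88 = 0  ⇒  m = (-93)² − 97·88 = 113
m = 113 > 0,  v_rel·d = -93 < 0  ⇒  outside

inside=no margin=113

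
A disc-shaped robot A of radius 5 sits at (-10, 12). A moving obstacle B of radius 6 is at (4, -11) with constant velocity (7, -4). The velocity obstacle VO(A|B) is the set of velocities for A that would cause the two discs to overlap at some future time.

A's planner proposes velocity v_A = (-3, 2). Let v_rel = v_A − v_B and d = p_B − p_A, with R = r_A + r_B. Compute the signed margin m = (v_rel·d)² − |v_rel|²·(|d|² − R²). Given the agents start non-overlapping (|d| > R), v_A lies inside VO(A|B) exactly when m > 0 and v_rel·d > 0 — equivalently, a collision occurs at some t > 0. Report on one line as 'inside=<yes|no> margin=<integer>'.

d = (14, -23),  |d|² = 725;  R = 5+6 = 11,  c = 725−11² = 604
v_rel = (-10, 6),  |v_rel|² = 136;  v_rel·d = (-10)·(14) + (6)·(-23) = -278
136·t² + 556·t + 604 = 0  ⇒  m = (-278)² − 136·604 = -4860
m = -4860 < 0,  v_rel·d = -278 < 0  ⇒  outside

inside=no margin=-4860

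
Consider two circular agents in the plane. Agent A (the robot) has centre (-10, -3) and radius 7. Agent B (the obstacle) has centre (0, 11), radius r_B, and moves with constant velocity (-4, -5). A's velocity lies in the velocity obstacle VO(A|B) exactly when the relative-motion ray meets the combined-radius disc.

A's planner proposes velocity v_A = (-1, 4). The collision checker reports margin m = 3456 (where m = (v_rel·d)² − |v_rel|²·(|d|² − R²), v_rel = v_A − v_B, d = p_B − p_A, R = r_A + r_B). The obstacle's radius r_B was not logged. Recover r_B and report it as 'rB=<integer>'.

m = 3456
d = (10, 14);  v_rel = (3, 9),  |v_rel|² = 90
v_rel×d = (3)·(14) − (9)·(10) = -48
since m = R²·90 − (-48)²:  R² = (2304 + 3456) / 90 = 64
R = √64 = 8  ⇒  r_B = 8 − 7 = 1

rB=1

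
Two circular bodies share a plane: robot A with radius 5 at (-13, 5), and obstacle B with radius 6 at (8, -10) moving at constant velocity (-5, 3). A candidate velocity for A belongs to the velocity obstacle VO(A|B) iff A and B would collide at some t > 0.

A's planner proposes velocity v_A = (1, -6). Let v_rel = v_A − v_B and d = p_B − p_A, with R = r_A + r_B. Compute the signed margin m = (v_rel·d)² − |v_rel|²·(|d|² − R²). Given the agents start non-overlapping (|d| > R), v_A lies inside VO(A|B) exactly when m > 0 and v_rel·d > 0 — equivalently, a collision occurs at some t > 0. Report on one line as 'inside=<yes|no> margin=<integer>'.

d = (21, -15),  |d|² = 666;  R = 5+6 = 11,  c = 666−11² = 545
v_rel = (6, -9),  |v_rel|² = 117;  v_rel·d = (6)·(21) + (-9)·(-15) = 261
117·t² − 522·t + 545 = 0  ⇒  m = 261² − 117·545 = 4356
m = 4356 > 0,  v_rel·d = 261 > 0  ⇒  inside

inside=yes margin=4356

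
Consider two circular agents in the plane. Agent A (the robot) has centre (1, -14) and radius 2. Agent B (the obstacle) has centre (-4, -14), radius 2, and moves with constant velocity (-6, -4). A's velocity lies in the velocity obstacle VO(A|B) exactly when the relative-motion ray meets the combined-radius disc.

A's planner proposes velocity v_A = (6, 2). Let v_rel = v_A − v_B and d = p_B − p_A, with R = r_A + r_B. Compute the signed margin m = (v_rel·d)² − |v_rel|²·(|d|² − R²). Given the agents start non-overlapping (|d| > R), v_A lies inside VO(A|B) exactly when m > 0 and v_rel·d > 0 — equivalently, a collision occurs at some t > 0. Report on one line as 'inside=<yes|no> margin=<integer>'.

d = (-5, 0),  |d|² = 25;  R = 2+2 = 4,  c = 25−4² = 9
v_rel = (12, 6),  |v_rel|² = 180;  v_rel·d = (12)·(-5) + (6)·(0) = -60
180·t² + 120·t + 9 = 0  ⇒  m = (-60)² − 180·9 = 1980
m = 1980 > 0,  v_rel·d = -60 < 0  ⇒  outside

inside=no margin=1980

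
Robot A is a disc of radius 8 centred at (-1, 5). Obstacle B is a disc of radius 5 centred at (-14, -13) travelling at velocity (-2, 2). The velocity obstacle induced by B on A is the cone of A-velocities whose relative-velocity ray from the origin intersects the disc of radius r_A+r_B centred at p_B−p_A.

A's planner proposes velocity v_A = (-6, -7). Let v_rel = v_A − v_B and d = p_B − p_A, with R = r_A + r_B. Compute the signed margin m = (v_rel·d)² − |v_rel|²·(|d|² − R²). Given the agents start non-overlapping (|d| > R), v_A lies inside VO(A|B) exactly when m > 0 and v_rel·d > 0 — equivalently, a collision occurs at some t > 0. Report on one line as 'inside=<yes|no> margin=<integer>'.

d = (-13, -18),  |d|² = 493;  R = 8+5 = 13,  c = 493−13² = 324
v_rel = (-4, -9),  |v_rel|² = 97;  v_rel·d = (-4)·(-13) + (-9)·(-18) = 214
97·t² − 428·t + 324 = 0  ⇒  m = 214² − 97·324 = 14368
m = 14368 > 0,  v_rel·d = 214 > 0  ⇒  inside

inside=yes margin=14368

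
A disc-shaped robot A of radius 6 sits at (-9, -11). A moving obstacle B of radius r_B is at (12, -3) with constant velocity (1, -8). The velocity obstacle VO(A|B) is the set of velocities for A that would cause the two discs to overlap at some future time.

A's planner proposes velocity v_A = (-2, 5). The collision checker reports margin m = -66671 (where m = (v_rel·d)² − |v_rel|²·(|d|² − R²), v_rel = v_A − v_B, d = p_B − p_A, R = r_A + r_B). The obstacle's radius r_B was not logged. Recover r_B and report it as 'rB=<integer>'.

m = -66671
d = (21, 8);  v_rel = (-3, 13),  |v_rel|² = 178
v_rel×d = (-3)·(8) − (13)·(21) = -297
since m = R²·178 − (-297)²:  R² = (88209 + -66671) / 178 = 121
R = √121 = 11  ⇒  r_B = 11 − 6 = 5

rB=5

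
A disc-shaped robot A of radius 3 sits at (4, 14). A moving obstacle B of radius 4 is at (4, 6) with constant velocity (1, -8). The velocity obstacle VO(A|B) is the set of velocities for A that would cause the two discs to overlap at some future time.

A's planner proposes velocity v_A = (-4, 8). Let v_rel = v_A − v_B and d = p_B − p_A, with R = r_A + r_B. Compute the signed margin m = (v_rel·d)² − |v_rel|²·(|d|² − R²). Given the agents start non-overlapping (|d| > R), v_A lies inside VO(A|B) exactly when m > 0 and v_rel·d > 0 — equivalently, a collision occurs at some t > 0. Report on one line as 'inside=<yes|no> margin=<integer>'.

d = (0, -8),  |d|² = 64;  R = 3+4 = 7,  c = 64−7² = 15
v_rel = (-5, 16),  |v_rel|² = 281;  v_rel·d = (-5)·(0) + (16)·(-8) = -128
281·t² + 256·t + 15 = 0  ⇒  m = (-128)² − 281·15 = 12169
m = 12169 > 0,  v_rel·d = -128 < 0  ⇒  outside

inside=no margin=12169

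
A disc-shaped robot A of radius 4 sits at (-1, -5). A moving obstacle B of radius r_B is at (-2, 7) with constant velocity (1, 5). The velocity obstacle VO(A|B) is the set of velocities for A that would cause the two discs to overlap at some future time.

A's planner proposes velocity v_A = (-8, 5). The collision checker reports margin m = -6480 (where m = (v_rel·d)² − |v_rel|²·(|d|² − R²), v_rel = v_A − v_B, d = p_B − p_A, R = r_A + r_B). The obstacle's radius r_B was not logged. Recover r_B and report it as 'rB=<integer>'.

m = -6480
d = (-1, 12);  v_rel = (-9, 0),  |v_rel|² = 81
v_rel×d = (-9)·(12) − (0)·(-1) = -108
since m = R²·81 − (-108)²:  R² = (11664 + -6480) / 81 = 64
R = √64 = 8  ⇒  r_B = 8 − 4 = 4

rB=4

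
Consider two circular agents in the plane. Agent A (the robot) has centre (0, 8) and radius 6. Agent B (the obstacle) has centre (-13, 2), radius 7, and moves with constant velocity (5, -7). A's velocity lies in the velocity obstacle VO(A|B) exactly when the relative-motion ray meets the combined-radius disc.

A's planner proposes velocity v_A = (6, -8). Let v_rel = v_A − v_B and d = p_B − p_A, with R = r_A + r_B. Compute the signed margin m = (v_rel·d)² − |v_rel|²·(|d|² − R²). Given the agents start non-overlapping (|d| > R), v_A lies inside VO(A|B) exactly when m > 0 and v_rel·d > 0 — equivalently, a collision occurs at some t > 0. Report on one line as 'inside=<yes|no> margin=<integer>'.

d = (-13, -6),  |d|² = 205;  R = 6+7 = 13,  c = 205−13² = 36
v_rel = (1, -1),  |v_rel|² = 2;  v_rel·d = (1)·(-13) + (-1)·(-6) = -7
2·t² + 14·t + 36 = 0  ⇒  m = (-7)² − 2·36 = -23
m = -23 < 0,  v_rel·d = -7 < 0  ⇒  outside

inside=no margin=-23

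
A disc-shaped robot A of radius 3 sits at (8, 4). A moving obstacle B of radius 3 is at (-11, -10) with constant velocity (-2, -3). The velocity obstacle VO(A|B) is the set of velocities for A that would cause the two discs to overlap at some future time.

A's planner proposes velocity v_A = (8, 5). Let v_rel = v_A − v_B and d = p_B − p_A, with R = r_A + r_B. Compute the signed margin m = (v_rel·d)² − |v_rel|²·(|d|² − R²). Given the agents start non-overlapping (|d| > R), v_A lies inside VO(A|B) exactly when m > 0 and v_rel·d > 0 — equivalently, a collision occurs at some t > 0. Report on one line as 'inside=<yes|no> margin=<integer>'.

d = (-19, -14),  |d|² = 557;  R = 3+3 = 6,  c = 557−6² = 521
v_rel = (10, 8),  |v_rel|² = 164;  v_rel·d = (10)·(-19) + (8)·(-14) = -302
164·t² + 604·t + 521 = 0  ⇒  m = (-302)² − 164·521 = 5760
m = 5760 > 0,  v_rel·d = -302 < 0  ⇒  outside

inside=no margin=5760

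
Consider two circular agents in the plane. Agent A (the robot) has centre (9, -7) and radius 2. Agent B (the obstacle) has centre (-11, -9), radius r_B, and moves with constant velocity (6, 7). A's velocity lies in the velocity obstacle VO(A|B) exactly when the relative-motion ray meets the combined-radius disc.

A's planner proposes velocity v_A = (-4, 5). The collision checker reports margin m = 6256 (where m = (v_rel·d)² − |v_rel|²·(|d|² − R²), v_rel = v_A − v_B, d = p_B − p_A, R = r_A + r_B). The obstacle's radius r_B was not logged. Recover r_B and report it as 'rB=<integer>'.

m = 6256
d = (-20, -2);  v_rel = (-10, -2),  |v_rel|² = 104
v_rel×d = (-10)·(-2) − (-2)·(-20) = -20
since m = R²·104 − (-20)²:  R² = (400 + 6256) / 104 = 64
R = √64 = 8  ⇒  r_B = 8 − 2 = 6

rB=6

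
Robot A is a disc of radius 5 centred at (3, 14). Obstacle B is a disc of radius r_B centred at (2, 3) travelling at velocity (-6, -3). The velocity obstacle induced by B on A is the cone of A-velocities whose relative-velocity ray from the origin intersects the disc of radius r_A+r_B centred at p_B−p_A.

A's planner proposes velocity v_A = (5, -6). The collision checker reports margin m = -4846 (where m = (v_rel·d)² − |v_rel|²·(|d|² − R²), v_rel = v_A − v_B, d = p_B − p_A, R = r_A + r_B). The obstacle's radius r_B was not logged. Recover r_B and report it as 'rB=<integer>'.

m = -4846
d = (-1, -11);  v_rel = (11, -3),  |v_rel|² = 130
v_rel×d = (11)·(-11) − (-3)·(-1) = -124
since m = R²·130 − (-124)²:  R² = (15376 + -4846) / 130 = 81
R = √81 = 9  ⇒  r_B = 9 − 5 = 4

rB=4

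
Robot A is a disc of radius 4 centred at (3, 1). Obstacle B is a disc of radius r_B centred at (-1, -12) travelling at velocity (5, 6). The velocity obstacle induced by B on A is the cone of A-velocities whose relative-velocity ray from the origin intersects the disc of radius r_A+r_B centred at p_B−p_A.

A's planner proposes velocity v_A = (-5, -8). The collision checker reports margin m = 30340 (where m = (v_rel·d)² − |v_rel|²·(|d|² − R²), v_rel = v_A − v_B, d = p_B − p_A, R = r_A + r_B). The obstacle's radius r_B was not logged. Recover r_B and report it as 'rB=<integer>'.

m = 30340
d = (-4, -13);  v_rel = (-10, -14),  |v_rel|² = 296
v_rel×d = (-10)·(-13) − (-14)·(-4) = 74
since m = R²·296 − 74²:  R² = (5476 + 30340) / 296 = 121
R = √121 = 11  ⇒  r_B = 11 − 4 = 7

rB=7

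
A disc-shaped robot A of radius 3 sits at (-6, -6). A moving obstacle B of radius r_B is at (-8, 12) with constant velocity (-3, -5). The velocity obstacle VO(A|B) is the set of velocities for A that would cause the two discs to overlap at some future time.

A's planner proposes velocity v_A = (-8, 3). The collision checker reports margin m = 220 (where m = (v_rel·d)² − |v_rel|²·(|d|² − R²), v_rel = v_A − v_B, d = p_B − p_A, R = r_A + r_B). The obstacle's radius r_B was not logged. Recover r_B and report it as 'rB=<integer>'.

m = 220
d = (-2, 18);  v_rel = (-5, 8),  |v_rel|² = 89
v_rel×d = (-5)·(18) − (8)·(-2) = -74
since m = R²·89 − (-74)²:  R² = (5476 + 220) / 89 = 64
R = √64 = 8  ⇒  r_B = 8 − 3 = 5

rB=5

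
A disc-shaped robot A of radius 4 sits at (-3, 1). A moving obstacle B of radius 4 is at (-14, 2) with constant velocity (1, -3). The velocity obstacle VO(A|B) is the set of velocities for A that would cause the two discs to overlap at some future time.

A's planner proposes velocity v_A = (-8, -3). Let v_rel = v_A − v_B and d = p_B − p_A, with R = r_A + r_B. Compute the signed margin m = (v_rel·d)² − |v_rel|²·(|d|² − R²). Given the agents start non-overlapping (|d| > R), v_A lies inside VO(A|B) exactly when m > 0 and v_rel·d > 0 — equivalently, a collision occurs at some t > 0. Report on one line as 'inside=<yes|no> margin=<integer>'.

d = (-11, 1),  |d|² = 122;  R = 4+4 = 8,  c = 122−8² = 58
v_rel = (-9, 0),  |v_rel|² = 81;  v_rel·d = (-9)·(-11) + (0)·(1) = 99
81·t² − 198·t + 58 = 0  ⇒  m = 99² − 81·58 = 5103
m = 5103 > 0,  v_rel·d = 99 > 0  ⇒  inside

inside=yes margin=5103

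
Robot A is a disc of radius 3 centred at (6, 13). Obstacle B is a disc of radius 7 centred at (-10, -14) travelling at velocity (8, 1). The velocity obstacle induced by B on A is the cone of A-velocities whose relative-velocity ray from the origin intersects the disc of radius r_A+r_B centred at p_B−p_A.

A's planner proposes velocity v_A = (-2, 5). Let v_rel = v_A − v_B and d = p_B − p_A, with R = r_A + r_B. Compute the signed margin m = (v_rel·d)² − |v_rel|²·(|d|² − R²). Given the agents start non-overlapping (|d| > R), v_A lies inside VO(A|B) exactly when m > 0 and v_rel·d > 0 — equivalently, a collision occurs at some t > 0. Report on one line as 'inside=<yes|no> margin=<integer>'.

d = (-16, -27),  |d|² = 985;  R = 3+7 = 10,  c = 985−10² = 885
v_rel = (-10, 4),  |v_rel|² = 116;  v_rel·d = (-10)·(-16) + (4)·(-27) = 52
116·t² − 104·t + 885 = 0  ⇒  m = 52² − 116·885 = -99956
m = -99956 < 0,  v_rel·d = 52 > 0  ⇒  outside

inside=no margin=-99956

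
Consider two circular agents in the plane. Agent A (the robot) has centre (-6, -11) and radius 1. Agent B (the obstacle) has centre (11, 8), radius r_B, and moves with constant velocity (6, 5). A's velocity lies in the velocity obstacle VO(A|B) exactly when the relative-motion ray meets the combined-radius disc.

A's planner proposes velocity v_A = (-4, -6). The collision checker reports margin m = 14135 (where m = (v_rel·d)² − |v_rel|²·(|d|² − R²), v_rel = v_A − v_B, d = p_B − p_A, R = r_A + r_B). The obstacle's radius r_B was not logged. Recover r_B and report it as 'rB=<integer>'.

m = 14135
d = (17, 19);  v_rel = (-10, -11),  |v_rel|² = 221
v_rel×d = (-10)·(19) − (-11)·(17) = -3
since m = R²·221 − (-3)²:  R² = (9 + 14135) / 221 = 64
R = √64 = 8  ⇒  r_B = 8 − 1 = 7

rB=7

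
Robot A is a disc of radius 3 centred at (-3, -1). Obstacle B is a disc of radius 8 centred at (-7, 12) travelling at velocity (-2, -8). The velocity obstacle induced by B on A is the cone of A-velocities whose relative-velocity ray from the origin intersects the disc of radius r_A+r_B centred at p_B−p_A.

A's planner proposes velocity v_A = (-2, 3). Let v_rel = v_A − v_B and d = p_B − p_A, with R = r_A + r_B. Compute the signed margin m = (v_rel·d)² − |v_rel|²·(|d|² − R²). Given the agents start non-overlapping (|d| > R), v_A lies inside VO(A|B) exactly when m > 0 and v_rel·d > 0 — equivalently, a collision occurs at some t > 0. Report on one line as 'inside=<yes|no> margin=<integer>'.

d = (-4, 13),  |d|² = 185;  R = 3+8 = 11,  c = 185−11² = 64
v_rel = (0, 11),  |v_rel|² = 121;  v_rel·d = (0)·(-4) + (11)·(13) = 143
121·t² − 286·t + 64 = 0  ⇒  m = 143² − 121·64 = 12705
m = 12705 > 0,  v_rel·d = 143 > 0  ⇒  inside

inside=yes margin=12705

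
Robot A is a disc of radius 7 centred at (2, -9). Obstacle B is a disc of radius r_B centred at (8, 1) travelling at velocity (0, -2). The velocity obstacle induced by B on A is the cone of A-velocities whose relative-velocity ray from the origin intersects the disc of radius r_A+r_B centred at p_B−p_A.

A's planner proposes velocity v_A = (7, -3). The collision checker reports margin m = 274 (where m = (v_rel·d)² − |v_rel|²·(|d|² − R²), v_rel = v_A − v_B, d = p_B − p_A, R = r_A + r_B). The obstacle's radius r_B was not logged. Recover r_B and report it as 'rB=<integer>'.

m = 274
d = (6, 10);  v_rel = (7, -1),  |v_rel|² = 50
v_rel×d = (7)·(10) − (-1)·(6) = 76
since m = R²·50 − 76²:  R² = (5776 + 274) / 50 = 121
R = √121 = 11  ⇒  r_B = 11 − 7 = 4

rB=4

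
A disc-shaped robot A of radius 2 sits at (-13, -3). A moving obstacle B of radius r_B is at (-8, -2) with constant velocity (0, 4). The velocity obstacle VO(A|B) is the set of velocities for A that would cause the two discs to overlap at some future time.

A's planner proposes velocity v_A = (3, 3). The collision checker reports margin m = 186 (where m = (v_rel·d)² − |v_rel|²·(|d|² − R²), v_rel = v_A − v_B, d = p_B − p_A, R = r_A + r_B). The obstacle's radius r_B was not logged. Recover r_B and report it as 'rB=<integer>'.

m = 186
d = (5, 1);  v_rel = (3, -1),  |v_rel|² = 10
v_rel×d = (3)·(1) − (-1)·(5) = 8
since m = R²·10 − 8²:  R² = (64 + 186) / 10 = 25
R = √25 = 5  ⇒  r_B = 5 − 2 = 3

rB=3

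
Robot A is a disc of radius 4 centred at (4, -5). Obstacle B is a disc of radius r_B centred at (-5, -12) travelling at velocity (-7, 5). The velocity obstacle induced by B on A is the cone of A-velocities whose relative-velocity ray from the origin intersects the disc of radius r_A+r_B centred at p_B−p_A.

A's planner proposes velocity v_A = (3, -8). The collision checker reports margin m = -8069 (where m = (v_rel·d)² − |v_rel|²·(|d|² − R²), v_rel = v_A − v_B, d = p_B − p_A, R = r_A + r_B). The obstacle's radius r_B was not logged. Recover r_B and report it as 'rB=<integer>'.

m = -8069
d = (-9, -7);  v_rel = (10, -13),  |v_rel|² = 269
v_rel×d = (10)·(-7) − (-13)·(-9) = -187
since m = R²·269 − (-187)²:  R² = (34969 + -8069) / 269 = 100
R = √100 = 10  ⇒  r_B = 10 − 4 = 6

rB=6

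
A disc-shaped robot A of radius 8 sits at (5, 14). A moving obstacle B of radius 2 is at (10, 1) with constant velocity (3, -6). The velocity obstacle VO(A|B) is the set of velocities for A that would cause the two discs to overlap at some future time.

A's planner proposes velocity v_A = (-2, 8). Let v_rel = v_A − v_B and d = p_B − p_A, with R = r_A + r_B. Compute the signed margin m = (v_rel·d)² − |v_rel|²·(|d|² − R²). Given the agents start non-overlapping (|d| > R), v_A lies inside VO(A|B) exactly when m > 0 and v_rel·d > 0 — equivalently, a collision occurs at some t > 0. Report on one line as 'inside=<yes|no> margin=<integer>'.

d = (5, -13),  |d|² = 194;  R = 8+2 = 10,  c = 194−10² = 94
v_rel = (-5, 14),  |v_rel|² = 221;  v_rel·d = (-5)·(5) + (14)·(-13) = -207
221·t² + 414·t + 94 = 0  ⇒  m = (-207)² − 221·94 = 22075
m = 22075 > 0,  v_rel·d = -207 < 0  ⇒  outside

inside=no margin=22075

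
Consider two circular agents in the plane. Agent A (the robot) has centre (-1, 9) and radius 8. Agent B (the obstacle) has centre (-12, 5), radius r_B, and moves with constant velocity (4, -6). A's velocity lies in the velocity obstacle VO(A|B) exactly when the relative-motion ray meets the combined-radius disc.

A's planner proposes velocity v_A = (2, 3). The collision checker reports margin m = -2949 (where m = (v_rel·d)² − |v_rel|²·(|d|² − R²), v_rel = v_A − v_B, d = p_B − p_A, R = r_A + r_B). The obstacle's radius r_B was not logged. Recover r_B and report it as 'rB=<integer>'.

m = -2949
d = (-11, -4);  v_rel = (-2, 9),  |v_rel|² = 85
v_rel×d = (-2)·(-4) − (9)·(-11) = 107
since m = R²·85 − 107²:  R² = (11449 + -2949) / 85 = 100
R = √100 = 10  ⇒  r_B = 10 − 8 = 2

rB=2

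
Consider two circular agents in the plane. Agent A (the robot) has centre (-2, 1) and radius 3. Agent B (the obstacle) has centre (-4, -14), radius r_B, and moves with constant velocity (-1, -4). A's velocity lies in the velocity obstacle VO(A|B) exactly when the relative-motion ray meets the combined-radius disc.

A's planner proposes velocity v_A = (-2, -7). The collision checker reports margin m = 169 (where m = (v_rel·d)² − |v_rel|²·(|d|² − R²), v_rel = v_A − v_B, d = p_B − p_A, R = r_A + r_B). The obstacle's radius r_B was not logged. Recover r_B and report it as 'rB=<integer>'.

m = 169
d = (-2, -15);  v_rel = (-1, -3),  |v_rel|² = 10
v_rel×d = (-1)·(-15) − (-3)·(-2) = 9
since m = R²·10 − 9²:  R² = (81 + 169) / 10 = 25
R = √25 = 5  ⇒  r_B = 5 − 3 = 2

rB=2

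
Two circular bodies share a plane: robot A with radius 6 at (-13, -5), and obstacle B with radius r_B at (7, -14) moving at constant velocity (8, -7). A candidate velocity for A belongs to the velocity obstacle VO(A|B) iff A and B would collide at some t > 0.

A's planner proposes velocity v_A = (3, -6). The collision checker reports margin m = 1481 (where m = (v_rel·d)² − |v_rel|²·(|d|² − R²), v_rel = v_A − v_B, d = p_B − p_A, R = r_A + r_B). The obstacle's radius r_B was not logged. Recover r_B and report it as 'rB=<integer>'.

m = 1481
d = (20, -9);  v_rel = (-5, 1),  |v_rel|² = 26
v_rel×d = (-5)·(-9) − (1)·(20) = 25
since m = R²·26 − 25²:  R² = (625 + 1481) / 26 = 81
R = √81 = 9  ⇒  r_B = 9 − 6 = 3

rB=3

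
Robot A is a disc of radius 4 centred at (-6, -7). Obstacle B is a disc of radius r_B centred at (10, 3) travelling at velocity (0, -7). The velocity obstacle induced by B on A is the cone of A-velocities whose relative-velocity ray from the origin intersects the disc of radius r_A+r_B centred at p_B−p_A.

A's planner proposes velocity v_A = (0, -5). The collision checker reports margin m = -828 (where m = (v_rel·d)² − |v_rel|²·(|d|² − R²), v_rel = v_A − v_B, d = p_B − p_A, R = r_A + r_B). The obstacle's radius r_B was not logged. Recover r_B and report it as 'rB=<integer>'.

m = -828
d = (16, 10);  v_rel = (0, 2),  |v_rel|² = 4
v_rel×d = (0)·(10) − (2)·(16) = -32
since m = R²·4 − (-32)²:  R² = (1024 + -828) / 4 = 49
R = √49 = 7  ⇒  r_B = 7 − 4 = 3

rB=3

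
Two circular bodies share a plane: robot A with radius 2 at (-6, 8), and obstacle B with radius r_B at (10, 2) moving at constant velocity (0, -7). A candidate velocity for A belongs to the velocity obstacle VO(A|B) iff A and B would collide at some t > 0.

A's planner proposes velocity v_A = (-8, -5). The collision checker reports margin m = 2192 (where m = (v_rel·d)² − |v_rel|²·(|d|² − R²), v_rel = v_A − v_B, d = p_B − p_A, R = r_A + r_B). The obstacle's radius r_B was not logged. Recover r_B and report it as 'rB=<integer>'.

m = 2192
d = (16, -6);  v_rel = (-8, 2),  |v_rel|² = 68
v_rel×d = (-8)·(-6) − (2)·(16) = 16
since m = R²·68 − 16²:  R² = (256 + 2192) / 68 = 36
R = √36 = 6  ⇒  r_B = 6 − 2 = 4

rB=4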